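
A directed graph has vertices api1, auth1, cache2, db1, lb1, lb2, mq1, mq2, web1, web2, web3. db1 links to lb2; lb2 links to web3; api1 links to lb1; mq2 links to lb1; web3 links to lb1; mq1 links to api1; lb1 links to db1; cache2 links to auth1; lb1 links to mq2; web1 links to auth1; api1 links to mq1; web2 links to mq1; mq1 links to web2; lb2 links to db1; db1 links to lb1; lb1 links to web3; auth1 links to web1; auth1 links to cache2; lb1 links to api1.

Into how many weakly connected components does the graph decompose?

From api1: component {api1, db1, lb1, lb2, mq1, mq2, web2, web3}.
From auth1: component {auth1, cache2, web1}.
That's 2 components.

2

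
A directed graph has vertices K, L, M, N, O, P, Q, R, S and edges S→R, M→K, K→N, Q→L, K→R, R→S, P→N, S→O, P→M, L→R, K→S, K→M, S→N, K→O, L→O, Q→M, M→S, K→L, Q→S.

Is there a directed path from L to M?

No

Explore from L.
Distance 1: reach O, R.
Distance 2: reach S.
Distance 3: reach N.
The search from L is exhausted; no directed path reaches M.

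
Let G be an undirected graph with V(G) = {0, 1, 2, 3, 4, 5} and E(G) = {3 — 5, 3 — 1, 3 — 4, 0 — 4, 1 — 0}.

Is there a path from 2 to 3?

No

2 has no edges, so nothing is reachable from it.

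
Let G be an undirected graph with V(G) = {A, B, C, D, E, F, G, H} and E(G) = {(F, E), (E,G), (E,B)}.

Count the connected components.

From A: component {A}.
From B: component {B, E, F, G}.
From C: component {C}.
From D: component {D}.
From H: component {H}.
That's 5 components.

5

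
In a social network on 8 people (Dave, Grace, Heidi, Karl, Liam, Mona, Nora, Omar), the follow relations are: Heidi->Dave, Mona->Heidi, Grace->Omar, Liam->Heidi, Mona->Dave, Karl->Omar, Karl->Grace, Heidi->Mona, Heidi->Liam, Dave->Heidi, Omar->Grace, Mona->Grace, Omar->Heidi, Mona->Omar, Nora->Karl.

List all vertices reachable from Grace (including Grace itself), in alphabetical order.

Dave, Grace, Heidi, Liam, Mona, Omar

Start at Grace.
Its neighbours: Omar.
Then their neighbours: Heidi.
Then next layer: Dave, Liam, Mona.
Nothing further is reachable.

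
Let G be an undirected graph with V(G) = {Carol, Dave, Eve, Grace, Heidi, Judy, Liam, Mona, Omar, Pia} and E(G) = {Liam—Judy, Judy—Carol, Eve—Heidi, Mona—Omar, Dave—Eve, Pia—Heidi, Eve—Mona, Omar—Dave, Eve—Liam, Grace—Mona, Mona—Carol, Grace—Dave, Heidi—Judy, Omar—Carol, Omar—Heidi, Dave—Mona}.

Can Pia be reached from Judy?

Explore from Judy.
Distance 1: reach Carol, Heidi, Liam.
Distance 2: reach Eve, Mona, Omar, Pia.
Found Pia.

Yes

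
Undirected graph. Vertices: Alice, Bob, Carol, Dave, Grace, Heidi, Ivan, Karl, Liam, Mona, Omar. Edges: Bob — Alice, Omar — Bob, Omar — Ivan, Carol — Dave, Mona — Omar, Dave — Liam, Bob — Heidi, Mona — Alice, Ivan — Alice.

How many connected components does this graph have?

4

From Alice: component {Alice, Bob, Heidi, Ivan, Mona, Omar}.
From Carol: component {Carol, Dave, Liam}.
From Grace: component {Grace}.
From Karl: component {Karl}.
That's 4 components.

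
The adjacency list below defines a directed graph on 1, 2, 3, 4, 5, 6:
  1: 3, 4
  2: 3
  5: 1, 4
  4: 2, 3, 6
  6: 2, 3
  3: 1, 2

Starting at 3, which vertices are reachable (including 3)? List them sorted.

Start at 3.
Its neighbours: 1, 2.
Then their neighbours: 4.
Then next layer: 6.
Nothing further is reachable.

1, 2, 3, 4, 6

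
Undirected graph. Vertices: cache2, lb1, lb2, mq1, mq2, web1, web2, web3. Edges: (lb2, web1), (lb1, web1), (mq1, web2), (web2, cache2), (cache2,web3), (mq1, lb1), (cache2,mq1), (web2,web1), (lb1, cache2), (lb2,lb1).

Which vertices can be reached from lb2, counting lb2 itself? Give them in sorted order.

cache2, lb1, lb2, mq1, web1, web2, web3

Start at lb2.
Its neighbours: lb1, web1.
Then their neighbours: cache2, mq1, web2.
Then next layer: web3.
Nothing further is reachable.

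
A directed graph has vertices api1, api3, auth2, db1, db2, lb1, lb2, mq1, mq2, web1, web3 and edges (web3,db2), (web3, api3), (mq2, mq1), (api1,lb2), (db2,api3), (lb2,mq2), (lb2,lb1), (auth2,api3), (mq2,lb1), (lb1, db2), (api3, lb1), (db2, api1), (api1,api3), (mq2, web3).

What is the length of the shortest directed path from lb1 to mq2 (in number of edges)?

4

Distance 0: lb1.
Distance 1: db2.
Distance 2: api1, api3.
Distance 3: lb2.
Distance 4: mq2 — contains mq2.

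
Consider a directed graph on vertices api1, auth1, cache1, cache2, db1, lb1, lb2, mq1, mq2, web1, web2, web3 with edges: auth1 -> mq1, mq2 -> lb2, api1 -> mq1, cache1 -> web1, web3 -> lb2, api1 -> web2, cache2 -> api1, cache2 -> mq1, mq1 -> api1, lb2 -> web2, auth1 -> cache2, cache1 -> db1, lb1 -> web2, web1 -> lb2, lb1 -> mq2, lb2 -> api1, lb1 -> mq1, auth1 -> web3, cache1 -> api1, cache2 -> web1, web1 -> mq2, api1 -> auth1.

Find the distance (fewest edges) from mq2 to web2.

Distance 0: mq2.
Distance 1: lb2.
Distance 2: api1, web2 — contains web2.

2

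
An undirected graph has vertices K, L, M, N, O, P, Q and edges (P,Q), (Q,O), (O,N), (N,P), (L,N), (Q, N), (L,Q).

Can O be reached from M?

M has no edges, so nothing is reachable from it.

No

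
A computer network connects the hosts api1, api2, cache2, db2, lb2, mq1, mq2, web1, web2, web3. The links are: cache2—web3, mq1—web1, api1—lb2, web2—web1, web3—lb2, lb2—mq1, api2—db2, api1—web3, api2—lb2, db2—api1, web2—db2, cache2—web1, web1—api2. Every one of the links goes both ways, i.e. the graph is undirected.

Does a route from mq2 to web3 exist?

mq2 has no edges, so nothing is reachable from it.

No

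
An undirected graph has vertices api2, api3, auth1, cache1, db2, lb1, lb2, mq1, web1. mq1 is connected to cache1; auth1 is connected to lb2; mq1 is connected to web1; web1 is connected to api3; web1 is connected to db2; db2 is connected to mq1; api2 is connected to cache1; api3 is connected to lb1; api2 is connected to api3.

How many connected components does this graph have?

2

From api2: component {api2, api3, cache1, db2, lb1, mq1, web1}.
From auth1: component {auth1, lb2}.
That's 2 components.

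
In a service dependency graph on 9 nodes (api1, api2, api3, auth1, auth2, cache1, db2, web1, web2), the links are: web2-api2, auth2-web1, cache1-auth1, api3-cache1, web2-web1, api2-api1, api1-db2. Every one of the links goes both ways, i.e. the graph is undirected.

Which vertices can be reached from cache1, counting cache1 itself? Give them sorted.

api3, auth1, cache1

Start at cache1.
Its neighbours: api3, auth1.
Nothing further is reachable.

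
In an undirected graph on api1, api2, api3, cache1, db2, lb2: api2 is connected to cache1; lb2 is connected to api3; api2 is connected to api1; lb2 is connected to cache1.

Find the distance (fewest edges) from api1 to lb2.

3

Distance 0: api1.
Distance 1: api2.
Distance 2: cache1.
Distance 3: lb2 — contains lb2.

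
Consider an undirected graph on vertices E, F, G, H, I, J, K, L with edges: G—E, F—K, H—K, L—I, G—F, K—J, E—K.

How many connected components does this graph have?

From E: component {E, F, G, H, J, K}.
From I: component {I, L}.
That's 2 components.

2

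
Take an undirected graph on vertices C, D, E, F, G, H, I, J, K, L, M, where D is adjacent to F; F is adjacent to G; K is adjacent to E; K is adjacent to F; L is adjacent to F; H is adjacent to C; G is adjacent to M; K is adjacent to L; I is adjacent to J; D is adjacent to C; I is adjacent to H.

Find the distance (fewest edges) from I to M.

6

Distance 0: I.
Distance 1: H, J.
Distance 2: C.
Distance 3: D.
Distance 4: F.
Distance 5: G, K, L.
Distance 6: E, M — contains M.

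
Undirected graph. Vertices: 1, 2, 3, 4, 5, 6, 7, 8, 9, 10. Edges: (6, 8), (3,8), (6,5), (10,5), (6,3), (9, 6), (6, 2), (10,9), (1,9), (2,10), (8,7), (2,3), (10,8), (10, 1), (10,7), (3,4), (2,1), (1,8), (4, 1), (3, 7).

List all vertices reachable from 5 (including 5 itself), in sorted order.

Start at 5.
Its neighbours: 6, 10.
Then their neighbours: 1, 2, 3, 7, 8, 9.
Then next layer: 4.
Every vertex is now reached.

1, 2, 3, 4, 5, 6, 7, 8, 9, 10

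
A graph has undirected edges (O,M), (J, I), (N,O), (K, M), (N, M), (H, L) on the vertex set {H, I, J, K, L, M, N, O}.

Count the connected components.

3

From H: component {H, L}.
From I: component {I, J}.
From K: component {K, M, N, O}.
That's 3 components.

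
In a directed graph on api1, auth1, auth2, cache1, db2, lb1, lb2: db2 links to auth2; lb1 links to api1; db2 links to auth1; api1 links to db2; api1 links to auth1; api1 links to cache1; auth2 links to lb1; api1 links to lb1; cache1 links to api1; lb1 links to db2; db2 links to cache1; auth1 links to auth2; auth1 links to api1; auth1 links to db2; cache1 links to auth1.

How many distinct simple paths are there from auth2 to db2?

auth2→lb1→api1→auth1→db2
auth2→lb1→api1→cache1→auth1→db2
auth2→lb1→api1→db2
auth2→lb1→db2

4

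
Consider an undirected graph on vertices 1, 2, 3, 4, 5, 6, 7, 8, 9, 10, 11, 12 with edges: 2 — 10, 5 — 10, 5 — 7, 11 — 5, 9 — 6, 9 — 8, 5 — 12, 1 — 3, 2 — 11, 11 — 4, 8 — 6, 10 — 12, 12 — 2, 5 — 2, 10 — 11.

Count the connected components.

3

From 1: component {1, 3}.
From 2: component {2, 4, 5, 7, 10, 11, 12}.
From 6: component {6, 8, 9}.
That's 3 components.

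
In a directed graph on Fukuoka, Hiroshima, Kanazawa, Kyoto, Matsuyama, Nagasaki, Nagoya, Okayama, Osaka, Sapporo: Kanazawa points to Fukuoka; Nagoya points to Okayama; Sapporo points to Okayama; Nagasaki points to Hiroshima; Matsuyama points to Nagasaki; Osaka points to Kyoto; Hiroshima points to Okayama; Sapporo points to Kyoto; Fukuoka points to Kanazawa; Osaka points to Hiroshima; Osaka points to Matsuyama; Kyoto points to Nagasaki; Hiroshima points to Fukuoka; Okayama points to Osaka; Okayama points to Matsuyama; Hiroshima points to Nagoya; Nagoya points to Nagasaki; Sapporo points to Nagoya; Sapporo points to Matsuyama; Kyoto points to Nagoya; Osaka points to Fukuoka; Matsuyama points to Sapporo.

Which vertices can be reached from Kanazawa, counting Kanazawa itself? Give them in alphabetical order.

Start at Kanazawa.
Its neighbours: Fukuoka.
Nothing further is reachable.

Fukuoka, Kanazawa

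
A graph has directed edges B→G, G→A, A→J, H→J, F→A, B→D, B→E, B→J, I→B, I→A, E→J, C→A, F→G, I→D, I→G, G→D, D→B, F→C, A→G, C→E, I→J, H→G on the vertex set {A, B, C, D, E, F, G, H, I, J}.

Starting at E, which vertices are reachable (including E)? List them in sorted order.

Start at E.
Its neighbours: J.
Nothing further is reachable.

E, J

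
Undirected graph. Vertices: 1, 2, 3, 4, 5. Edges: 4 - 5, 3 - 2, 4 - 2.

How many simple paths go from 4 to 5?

1

4–5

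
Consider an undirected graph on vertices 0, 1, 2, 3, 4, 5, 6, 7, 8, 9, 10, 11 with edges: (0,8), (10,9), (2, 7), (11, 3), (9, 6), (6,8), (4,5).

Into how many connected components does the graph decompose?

5

From 0: component {0, 6, 8, 9, 10}.
From 1: component {1}.
From 2: component {2, 7}.
From 3: component {3, 11}.
From 4: component {4, 5}.
That's 5 components.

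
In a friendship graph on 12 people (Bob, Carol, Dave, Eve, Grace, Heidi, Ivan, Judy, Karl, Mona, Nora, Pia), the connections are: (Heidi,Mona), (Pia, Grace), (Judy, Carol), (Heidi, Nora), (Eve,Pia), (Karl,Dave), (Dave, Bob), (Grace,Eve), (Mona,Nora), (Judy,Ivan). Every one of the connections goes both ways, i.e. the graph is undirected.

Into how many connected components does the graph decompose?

4

From Bob: component {Bob, Dave, Karl}.
From Carol: component {Carol, Ivan, Judy}.
From Eve: component {Eve, Grace, Pia}.
From Heidi: component {Heidi, Mona, Nora}.
That's 4 components.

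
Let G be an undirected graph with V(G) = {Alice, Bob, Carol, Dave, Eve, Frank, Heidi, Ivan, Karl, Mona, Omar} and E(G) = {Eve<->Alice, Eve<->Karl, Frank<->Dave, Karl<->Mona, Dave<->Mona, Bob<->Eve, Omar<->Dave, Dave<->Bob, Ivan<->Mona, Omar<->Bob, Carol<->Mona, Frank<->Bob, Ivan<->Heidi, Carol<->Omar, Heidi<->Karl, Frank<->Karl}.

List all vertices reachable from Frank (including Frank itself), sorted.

Start at Frank.
Its neighbours: Bob, Dave, Karl.
Then their neighbours: Eve, Heidi, Mona, Omar.
Then next layer: Alice, Carol, Ivan.
Every vertex is now reached.

Alice, Bob, Carol, Dave, Eve, Frank, Heidi, Ivan, Karl, Mona, Omar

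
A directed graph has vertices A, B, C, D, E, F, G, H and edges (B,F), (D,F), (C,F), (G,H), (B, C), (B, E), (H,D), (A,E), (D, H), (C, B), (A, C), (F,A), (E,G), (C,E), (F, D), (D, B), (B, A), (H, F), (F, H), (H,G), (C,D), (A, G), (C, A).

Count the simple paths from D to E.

D→B→A→C→E
D→B→A→E
D→B→C→A→E
D→B→C→E
D→B→C→F→A→E
D→B→E
D→B→F→A→C→E
D→B→F→A→E
D→F→A→C→B→E
D→F→A→C→E
D→F→A→E
D→H→F→A→C→B→E
D→H→F→A→C→E
D→H→F→A→E

14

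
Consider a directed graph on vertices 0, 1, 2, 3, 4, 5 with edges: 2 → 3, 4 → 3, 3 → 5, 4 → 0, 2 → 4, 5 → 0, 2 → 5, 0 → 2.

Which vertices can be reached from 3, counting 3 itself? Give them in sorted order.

0, 2, 3, 4, 5

Start at 3.
Its neighbours: 5.
Then their neighbours: 0.
Then next layer: 2.
Then next layer: 4.
Nothing further is reachable.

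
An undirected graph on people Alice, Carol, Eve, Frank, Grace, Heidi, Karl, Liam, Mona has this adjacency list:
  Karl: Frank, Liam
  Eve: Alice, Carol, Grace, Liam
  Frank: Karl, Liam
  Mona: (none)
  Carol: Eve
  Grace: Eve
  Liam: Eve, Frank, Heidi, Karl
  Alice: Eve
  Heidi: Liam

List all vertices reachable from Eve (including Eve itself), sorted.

Start at Eve.
Its neighbours: Alice, Carol, Grace, Liam.
Then their neighbours: Frank, Heidi, Karl.
Nothing further is reachable.

Alice, Carol, Eve, Frank, Grace, Heidi, Karl, Liam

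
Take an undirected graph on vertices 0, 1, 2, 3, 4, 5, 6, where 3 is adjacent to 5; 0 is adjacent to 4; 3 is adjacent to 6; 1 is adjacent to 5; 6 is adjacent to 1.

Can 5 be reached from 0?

No

Explore from 0.
Distance 1: reach 4.
The search is exhausted without reaching 5; it lies in a different component.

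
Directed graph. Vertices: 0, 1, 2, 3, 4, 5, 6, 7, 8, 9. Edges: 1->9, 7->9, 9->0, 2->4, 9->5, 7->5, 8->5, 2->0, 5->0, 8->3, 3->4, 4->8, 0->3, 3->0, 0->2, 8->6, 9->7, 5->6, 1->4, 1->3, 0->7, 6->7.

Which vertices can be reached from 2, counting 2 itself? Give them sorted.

0, 2, 3, 4, 5, 6, 7, 8, 9

Start at 2.
Its neighbours: 0, 4.
Then their neighbours: 3, 7, 8.
Then next layer: 5, 6, 9.
Nothing further is reachable.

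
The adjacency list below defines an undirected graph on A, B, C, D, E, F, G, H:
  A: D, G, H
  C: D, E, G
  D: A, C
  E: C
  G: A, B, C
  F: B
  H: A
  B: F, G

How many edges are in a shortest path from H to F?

Distance 0: H.
Distance 1: A.
Distance 2: D, G.
Distance 3: B, C.
Distance 4: E, F — contains F.

4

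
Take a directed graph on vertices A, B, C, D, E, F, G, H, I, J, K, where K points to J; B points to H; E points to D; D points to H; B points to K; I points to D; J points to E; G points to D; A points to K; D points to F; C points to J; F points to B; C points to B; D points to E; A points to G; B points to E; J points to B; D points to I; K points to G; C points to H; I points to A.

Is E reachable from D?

Yes

Explore from D.
Distance 1: reach E, F, H, I.
Found E.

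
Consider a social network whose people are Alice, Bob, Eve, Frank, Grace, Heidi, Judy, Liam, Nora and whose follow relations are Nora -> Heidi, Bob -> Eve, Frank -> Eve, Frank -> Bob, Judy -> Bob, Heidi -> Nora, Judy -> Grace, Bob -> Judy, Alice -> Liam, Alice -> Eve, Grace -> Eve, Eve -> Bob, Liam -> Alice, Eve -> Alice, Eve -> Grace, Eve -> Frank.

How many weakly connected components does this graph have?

From Alice: component {Alice, Bob, Eve, Frank, Grace, Judy, Liam}.
From Heidi: component {Heidi, Nora}.
That's 2 components.

2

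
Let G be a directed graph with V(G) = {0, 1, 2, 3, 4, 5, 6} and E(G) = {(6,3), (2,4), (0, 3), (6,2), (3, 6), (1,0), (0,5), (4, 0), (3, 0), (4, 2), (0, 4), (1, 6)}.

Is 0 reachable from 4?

Explore from 4.
Distance 1: reach 0, 2.
Found 0.

Yes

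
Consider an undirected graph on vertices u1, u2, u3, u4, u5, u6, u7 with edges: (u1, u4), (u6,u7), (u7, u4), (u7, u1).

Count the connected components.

4

From u1: component {u1, u4, u6, u7}.
From u2: component {u2}.
From u3: component {u3}.
From u5: component {u5}.
That's 4 components.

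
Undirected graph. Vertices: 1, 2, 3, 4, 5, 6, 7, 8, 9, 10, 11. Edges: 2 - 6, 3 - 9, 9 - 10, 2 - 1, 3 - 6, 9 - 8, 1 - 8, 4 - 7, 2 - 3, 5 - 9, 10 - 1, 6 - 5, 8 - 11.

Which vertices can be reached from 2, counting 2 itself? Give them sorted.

Start at 2.
Its neighbours: 1, 3, 6.
Then their neighbours: 5, 8, 9, 10.
Then next layer: 11.
Nothing further is reachable.

1, 2, 3, 5, 6, 8, 9, 10, 11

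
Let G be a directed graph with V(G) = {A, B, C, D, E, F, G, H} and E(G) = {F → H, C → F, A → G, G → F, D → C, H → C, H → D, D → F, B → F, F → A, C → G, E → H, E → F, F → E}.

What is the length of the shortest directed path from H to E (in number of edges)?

Distance 0: H.
Distance 1: C, D.
Distance 2: F, G.
Distance 3: A, E — contains E.

3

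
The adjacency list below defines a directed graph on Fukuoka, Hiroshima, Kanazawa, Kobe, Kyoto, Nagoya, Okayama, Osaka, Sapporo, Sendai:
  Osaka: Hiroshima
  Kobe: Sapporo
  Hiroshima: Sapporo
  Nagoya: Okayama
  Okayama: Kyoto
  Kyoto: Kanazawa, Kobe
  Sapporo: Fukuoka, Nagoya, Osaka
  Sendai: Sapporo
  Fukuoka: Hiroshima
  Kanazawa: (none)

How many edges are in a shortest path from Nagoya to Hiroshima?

6

Distance 0: Nagoya.
Distance 1: Okayama.
Distance 2: Kyoto.
Distance 3: Kanazawa, Kobe.
Distance 4: Sapporo.
Distance 5: Fukuoka, Osaka.
Distance 6: Hiroshima — contains Hiroshima.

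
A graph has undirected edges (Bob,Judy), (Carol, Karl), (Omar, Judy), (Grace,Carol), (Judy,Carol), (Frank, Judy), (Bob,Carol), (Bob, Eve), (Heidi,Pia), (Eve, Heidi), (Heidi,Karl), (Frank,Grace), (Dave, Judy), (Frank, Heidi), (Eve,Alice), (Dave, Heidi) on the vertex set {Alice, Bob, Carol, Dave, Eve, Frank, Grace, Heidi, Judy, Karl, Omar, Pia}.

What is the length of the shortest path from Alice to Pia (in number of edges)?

3

Distance 0: Alice.
Distance 1: Eve.
Distance 2: Bob, Heidi.
Distance 3: Carol, Dave, Frank, Judy, Karl, Pia — contains Pia.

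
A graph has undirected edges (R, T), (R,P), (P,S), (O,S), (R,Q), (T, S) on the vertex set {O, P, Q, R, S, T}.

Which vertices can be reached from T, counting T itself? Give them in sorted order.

O, P, Q, R, S, T

Start at T.
Its neighbours: R, S.
Then their neighbours: O, P, Q.
Every vertex is now reached.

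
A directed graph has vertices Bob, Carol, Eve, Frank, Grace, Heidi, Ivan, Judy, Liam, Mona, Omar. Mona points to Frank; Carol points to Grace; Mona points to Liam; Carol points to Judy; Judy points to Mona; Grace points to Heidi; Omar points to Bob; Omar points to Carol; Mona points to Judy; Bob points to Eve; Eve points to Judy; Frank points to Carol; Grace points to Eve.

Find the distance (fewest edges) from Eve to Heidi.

6

Distance 0: Eve.
Distance 1: Judy.
Distance 2: Mona.
Distance 3: Frank, Liam.
Distance 4: Carol.
Distance 5: Grace.
Distance 6: Heidi — contains Heidi.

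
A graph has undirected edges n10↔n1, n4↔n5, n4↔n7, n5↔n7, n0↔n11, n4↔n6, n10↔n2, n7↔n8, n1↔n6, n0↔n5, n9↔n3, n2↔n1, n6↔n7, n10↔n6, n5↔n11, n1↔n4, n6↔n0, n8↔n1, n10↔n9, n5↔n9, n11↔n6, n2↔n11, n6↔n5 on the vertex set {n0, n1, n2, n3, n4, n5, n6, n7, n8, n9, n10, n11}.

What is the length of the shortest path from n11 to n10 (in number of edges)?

Distance 0: n11.
Distance 1: n0, n2, n5, n6.
Distance 2: n1, n4, n7, n9, n10 — contains n10.

2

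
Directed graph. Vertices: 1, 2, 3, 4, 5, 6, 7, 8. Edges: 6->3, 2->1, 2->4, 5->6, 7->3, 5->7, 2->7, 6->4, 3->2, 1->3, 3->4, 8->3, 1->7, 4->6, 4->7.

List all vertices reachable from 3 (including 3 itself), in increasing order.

Start at 3.
Its neighbours: 2, 4.
Then their neighbours: 1, 6, 7.
Nothing further is reachable.

1, 2, 3, 4, 6, 7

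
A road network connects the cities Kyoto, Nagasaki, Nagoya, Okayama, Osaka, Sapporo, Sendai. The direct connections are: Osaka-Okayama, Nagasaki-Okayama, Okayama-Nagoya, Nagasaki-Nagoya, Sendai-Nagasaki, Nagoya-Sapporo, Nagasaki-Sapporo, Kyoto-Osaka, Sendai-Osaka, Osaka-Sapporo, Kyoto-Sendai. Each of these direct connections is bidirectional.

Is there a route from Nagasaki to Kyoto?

Explore from Nagasaki.
Distance 1: reach Nagoya, Okayama, Sapporo, Sendai.
Distance 2: reach Kyoto, Osaka.
Found Kyoto.

Yes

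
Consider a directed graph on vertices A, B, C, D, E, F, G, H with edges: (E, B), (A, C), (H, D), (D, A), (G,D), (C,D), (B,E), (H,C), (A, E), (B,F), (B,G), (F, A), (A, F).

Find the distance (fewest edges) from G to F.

3

Distance 0: G.
Distance 1: D.
Distance 2: A.
Distance 3: C, E, F — contains F.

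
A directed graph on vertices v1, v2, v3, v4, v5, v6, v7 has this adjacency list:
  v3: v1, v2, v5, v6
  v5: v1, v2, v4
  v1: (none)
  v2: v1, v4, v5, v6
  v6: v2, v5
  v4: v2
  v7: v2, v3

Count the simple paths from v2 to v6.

1

v2→v6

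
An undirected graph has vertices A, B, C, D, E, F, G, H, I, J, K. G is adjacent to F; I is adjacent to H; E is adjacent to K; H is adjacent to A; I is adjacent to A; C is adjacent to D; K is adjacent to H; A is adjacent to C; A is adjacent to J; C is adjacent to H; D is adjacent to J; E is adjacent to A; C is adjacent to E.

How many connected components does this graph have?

From A: component {A, C, D, E, H, I, J, K}.
From B: component {B}.
From F: component {F, G}.
That's 3 components.

3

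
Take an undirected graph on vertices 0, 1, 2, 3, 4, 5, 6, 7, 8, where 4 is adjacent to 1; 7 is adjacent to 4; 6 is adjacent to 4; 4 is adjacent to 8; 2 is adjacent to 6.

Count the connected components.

From 0: component {0}.
From 1: component {1, 2, 4, 6, 7, 8}.
From 3: component {3}.
From 5: component {5}.
That's 4 components.

4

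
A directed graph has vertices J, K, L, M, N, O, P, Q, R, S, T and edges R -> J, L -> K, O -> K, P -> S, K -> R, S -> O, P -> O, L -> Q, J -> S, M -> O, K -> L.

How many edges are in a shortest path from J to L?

Distance 0: J.
Distance 1: S.
Distance 2: O.
Distance 3: K.
Distance 4: L, R — contains L.

4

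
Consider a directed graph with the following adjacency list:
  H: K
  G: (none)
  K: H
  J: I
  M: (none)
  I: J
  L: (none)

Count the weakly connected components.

5

From G: component {G}.
From H: component {H, K}.
From I: component {I, J}.
From L: component {L}.
From M: component {M}.
That's 5 components.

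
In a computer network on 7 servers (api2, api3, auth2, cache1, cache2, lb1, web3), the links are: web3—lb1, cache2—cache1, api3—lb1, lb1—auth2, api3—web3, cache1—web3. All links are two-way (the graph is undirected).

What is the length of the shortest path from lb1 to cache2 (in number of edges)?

Distance 0: lb1.
Distance 1: api3, auth2, web3.
Distance 2: cache1.
Distance 3: cache2 — contains cache2.

3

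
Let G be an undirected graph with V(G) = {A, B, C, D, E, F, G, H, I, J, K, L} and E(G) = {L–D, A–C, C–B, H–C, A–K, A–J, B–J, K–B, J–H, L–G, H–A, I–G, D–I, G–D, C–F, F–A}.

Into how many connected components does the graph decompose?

From A: component {A, B, C, F, H, J, K}.
From D: component {D, G, I, L}.
From E: component {E}.
That's 3 components.

3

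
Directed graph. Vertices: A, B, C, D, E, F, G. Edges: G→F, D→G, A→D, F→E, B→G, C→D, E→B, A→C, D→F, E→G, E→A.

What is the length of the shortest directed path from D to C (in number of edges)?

Distance 0: D.
Distance 1: F, G.
Distance 2: E.
Distance 3: A, B.
Distance 4: C — contains C.

4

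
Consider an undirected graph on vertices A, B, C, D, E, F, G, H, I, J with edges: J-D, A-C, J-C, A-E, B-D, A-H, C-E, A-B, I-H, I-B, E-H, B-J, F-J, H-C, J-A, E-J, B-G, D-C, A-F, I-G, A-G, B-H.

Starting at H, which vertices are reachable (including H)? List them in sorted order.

Start at H.
Its neighbours: A, B, C, E, I.
Then their neighbours: D, F, G, J.
Every vertex is now reached.

A, B, C, D, E, F, G, H, I, J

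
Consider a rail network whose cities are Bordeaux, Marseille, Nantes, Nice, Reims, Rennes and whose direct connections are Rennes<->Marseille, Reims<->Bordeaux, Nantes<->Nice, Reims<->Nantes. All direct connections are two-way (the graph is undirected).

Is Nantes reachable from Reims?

Explore from Reims.
Distance 1: reach Bordeaux, Nantes.
Found Nantes.

Yes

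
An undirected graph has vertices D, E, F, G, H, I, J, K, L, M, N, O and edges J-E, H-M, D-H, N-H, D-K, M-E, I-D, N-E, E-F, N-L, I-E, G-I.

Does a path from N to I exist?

Yes

Explore from N.
Distance 1: reach E, H, L.
Distance 2: reach D, F, I, J, M.
Found I.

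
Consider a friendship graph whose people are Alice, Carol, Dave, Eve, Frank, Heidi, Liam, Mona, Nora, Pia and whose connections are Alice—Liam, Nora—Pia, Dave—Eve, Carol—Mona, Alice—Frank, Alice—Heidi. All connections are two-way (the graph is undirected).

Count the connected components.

From Alice: component {Alice, Frank, Heidi, Liam}.
From Carol: component {Carol, Mona}.
From Dave: component {Dave, Eve}.
From Nora: component {Nora, Pia}.
That's 4 components.

4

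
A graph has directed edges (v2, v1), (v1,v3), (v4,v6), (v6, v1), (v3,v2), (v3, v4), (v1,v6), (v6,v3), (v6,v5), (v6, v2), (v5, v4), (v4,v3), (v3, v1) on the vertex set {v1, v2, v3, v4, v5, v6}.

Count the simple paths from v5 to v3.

v5→v4→v3
v5→v4→v6→v1→v3
v5→v4→v6→v2→v1→v3
v5→v4→v6→v3

4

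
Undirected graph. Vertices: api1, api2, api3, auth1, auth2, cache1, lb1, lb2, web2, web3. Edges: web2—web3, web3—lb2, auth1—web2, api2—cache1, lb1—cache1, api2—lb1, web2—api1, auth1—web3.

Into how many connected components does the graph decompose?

From api1: component {api1, auth1, lb2, web2, web3}.
From api2: component {api2, cache1, lb1}.
From api3: component {api3}.
From auth2: component {auth2}.
That's 4 components.

4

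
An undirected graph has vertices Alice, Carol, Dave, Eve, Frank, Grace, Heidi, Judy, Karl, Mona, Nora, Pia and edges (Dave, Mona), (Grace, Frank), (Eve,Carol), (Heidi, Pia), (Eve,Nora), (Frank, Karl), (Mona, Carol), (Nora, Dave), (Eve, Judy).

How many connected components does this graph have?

4

From Alice: component {Alice}.
From Carol: component {Carol, Dave, Eve, Judy, Mona, Nora}.
From Frank: component {Frank, Grace, Karl}.
From Heidi: component {Heidi, Pia}.
That's 4 components.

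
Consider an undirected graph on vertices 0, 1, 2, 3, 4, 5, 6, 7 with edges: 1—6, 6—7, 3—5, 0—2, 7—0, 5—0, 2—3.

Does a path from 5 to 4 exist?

No

Explore from 5.
Distance 1: reach 0, 3.
Distance 2: reach 2, 7.
Distance 3: reach 6.
Distance 4: reach 1.
The search is exhausted without reaching 4; it lies in a different component.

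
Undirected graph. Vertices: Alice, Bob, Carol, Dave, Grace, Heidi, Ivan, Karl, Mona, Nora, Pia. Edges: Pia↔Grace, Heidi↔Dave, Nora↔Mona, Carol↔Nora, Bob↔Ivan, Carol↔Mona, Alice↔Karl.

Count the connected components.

5

From Alice: component {Alice, Karl}.
From Bob: component {Bob, Ivan}.
From Carol: component {Carol, Mona, Nora}.
From Dave: component {Dave, Heidi}.
From Grace: component {Grace, Pia}.
That's 5 components.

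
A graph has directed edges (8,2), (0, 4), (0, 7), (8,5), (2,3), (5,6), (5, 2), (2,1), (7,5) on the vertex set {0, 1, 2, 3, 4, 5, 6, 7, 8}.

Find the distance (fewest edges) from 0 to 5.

2

Distance 0: 0.
Distance 1: 4, 7.
Distance 2: 5 — contains 5.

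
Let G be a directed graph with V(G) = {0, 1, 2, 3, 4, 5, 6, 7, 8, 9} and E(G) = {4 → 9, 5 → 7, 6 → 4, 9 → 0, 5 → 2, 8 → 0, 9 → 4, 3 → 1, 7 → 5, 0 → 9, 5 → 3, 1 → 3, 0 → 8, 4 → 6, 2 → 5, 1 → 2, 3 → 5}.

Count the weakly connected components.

2

From 0: component {0, 4, 6, 8, 9}.
From 1: component {1, 2, 3, 5, 7}.
That's 2 components.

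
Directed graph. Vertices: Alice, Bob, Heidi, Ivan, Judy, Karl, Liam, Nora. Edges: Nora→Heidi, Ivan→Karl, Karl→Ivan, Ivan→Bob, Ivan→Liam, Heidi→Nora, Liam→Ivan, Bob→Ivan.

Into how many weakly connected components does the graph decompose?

4

From Alice: component {Alice}.
From Bob: component {Bob, Ivan, Karl, Liam}.
From Heidi: component {Heidi, Nora}.
From Judy: component {Judy}.
That's 4 components.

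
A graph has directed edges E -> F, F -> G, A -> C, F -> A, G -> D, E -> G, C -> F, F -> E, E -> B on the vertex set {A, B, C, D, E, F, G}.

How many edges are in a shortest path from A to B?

4

Distance 0: A.
Distance 1: C.
Distance 2: F.
Distance 3: E, G.
Distance 4: B, D — contains B.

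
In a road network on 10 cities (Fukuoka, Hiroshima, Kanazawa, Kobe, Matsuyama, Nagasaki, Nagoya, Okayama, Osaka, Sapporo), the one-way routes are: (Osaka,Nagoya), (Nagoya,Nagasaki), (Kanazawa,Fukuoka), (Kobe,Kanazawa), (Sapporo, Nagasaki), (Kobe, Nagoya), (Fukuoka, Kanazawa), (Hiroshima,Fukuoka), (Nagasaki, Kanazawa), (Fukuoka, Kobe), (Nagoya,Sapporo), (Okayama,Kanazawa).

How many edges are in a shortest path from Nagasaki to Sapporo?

5

Distance 0: Nagasaki.
Distance 1: Kanazawa.
Distance 2: Fukuoka.
Distance 3: Kobe.
Distance 4: Nagoya.
Distance 5: Sapporo — contains Sapporo.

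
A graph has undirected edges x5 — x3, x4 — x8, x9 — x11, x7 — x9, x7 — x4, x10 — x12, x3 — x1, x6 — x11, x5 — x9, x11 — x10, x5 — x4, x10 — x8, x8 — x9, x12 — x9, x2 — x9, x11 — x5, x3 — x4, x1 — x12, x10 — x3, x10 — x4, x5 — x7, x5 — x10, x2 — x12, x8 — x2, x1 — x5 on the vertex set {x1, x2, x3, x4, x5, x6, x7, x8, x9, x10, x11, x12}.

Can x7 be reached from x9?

Explore from x9.
Distance 1: reach x2, x5, x7, x8, x11, x12.
Found x7.

Yes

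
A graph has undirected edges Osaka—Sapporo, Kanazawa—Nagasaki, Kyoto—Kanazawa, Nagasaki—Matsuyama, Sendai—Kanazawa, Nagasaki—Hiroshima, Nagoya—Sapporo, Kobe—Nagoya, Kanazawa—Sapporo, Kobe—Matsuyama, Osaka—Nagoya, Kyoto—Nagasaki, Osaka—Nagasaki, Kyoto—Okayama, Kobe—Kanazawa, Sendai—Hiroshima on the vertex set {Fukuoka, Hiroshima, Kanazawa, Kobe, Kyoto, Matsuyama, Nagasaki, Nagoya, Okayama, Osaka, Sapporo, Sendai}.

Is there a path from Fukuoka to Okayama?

Fukuoka has no edges, so nothing is reachable from it.

No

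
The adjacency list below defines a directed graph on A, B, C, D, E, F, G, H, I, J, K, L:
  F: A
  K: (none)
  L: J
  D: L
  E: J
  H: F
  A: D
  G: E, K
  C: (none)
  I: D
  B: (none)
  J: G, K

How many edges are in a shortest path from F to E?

6

Distance 0: F.
Distance 1: A.
Distance 2: D.
Distance 3: L.
Distance 4: J.
Distance 5: G, K.
Distance 6: E — contains E.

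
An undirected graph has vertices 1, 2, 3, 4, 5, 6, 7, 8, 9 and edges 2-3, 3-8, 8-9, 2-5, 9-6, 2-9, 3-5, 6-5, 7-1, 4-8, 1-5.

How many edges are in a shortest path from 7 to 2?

Distance 0: 7.
Distance 1: 1.
Distance 2: 5.
Distance 3: 2, 3, 6 — contains 2.

3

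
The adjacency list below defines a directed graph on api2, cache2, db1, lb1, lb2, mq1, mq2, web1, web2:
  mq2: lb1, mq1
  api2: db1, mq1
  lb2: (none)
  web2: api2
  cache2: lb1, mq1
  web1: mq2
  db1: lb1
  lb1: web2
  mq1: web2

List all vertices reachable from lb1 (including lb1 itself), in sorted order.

Start at lb1.
Its neighbours: web2.
Then their neighbours: api2.
Then next layer: db1, mq1.
Nothing further is reachable.

api2, db1, lb1, mq1, web2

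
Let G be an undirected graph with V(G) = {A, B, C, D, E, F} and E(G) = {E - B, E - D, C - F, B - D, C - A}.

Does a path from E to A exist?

Explore from E.
Distance 1: reach B, D.
The search is exhausted without reaching A; it lies in a different component.

No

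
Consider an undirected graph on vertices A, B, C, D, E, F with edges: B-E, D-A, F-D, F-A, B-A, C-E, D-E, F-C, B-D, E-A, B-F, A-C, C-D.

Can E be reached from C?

Explore from C.
Distance 1: reach A, D, E, F.
Found E.

Yes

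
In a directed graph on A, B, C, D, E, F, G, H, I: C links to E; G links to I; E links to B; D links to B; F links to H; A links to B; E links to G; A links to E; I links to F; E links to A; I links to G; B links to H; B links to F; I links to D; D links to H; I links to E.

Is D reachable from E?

Yes

Explore from E.
Distance 1: reach A, B, G.
Distance 2: reach F, H, I.
Distance 3: reach D.
Found D.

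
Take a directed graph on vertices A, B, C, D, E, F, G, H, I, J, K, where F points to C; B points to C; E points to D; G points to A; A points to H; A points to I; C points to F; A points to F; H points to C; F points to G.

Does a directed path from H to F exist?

Explore from H.
Distance 1: reach C.
Distance 2: reach F.
Found F.

Yes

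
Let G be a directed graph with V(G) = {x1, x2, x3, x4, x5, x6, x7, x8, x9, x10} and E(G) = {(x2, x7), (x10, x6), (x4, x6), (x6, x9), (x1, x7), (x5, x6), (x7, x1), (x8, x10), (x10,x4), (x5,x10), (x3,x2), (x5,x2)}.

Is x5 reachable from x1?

Explore from x1.
Distance 1: reach x7.
The search from x1 is exhausted; no directed path reaches x5.

No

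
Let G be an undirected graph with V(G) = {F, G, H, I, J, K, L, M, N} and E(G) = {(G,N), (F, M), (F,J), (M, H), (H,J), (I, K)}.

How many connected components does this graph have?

4

From F: component {F, H, J, M}.
From G: component {G, N}.
From I: component {I, K}.
From L: component {L}.
That's 4 components.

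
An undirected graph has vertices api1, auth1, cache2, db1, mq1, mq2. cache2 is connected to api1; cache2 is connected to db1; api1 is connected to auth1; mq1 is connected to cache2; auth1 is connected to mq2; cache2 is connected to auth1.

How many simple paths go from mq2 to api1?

mq2–auth1–api1
mq2–auth1–cache2–api1

2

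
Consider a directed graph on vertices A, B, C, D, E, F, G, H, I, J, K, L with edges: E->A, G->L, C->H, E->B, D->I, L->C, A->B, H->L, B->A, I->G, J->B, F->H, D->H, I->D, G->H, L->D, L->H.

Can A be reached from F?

No

Explore from F.
Distance 1: reach H.
Distance 2: reach L.
Distance 3: reach C, D.
Distance 4: reach I.
Distance 5: reach G.
The search from F is exhausted; no directed path reaches A.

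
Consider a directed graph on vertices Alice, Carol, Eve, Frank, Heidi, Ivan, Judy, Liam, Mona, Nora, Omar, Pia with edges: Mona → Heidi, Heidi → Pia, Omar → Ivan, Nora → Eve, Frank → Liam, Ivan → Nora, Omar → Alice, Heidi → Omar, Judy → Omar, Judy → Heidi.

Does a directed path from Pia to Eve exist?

No

Pia has no outgoing edges, so nothing is reachable from it.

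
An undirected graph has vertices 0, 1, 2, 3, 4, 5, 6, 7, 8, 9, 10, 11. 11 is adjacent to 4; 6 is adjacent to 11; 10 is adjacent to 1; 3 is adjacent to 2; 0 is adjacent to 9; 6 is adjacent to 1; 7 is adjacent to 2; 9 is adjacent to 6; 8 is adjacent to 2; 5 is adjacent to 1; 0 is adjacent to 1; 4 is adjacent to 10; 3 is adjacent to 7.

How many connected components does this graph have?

From 0: component {0, 1, 4, 5, 6, 9, 10, 11}.
From 2: component {2, 3, 7, 8}.
That's 2 components.

2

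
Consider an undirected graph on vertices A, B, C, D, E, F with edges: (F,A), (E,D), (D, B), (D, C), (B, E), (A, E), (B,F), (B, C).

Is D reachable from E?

Explore from E.
Distance 1: reach A, B, D.
Found D.

Yes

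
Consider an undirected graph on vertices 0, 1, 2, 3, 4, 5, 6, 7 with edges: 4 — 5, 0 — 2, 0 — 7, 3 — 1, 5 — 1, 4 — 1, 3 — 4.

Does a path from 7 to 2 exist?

Explore from 7.
Distance 1: reach 0.
Distance 2: reach 2.
Found 2.

Yes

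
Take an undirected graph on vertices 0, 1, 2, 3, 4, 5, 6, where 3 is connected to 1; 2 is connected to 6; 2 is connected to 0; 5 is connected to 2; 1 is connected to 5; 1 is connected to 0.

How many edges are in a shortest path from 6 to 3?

4

Distance 0: 6.
Distance 1: 2.
Distance 2: 0, 5.
Distance 3: 1.
Distance 4: 3 — contains 3.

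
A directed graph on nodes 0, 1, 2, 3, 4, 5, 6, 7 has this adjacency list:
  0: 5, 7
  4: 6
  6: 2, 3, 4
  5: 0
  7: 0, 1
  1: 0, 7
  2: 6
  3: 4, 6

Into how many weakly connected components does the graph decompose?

2

From 0: component {0, 1, 5, 7}.
From 2: component {2, 3, 4, 6}.
That's 2 components.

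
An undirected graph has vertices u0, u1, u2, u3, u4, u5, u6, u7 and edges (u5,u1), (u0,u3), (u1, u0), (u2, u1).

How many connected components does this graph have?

4

From u0: component {u0, u1, u2, u3, u5}.
From u4: component {u4}.
From u6: component {u6}.
From u7: component {u7}.
That's 4 components.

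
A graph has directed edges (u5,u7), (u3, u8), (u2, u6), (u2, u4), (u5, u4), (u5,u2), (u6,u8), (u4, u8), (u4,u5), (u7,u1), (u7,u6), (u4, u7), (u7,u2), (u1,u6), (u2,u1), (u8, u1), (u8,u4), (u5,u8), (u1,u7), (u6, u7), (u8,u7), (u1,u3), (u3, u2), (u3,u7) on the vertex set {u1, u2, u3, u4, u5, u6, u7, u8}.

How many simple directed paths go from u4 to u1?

18

u4→u5→u2→u1
u4→u5→u2→u6→u7→u1
u4→u5→u2→u6→u8→u1
u4→u5→u2→u6→u8→u7→u1
u4→u5→u7→u1
u4→u5→u7→u2→u1
u4→u5→u7→u2→u6→u8→u1
u4→u5→u7→u6→u8→u1
... and 10 more.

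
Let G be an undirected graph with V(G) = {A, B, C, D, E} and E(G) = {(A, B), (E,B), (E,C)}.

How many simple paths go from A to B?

1

A–B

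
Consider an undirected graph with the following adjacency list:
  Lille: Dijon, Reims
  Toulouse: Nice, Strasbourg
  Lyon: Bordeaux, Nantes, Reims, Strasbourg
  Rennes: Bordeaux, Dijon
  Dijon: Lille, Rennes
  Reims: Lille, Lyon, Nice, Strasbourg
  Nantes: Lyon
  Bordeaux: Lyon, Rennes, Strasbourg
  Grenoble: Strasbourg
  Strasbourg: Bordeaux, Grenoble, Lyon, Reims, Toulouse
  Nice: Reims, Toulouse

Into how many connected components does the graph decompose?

1

From Bordeaux: component {Bordeaux, Dijon, Grenoble, Lille, Lyon, Nantes, Nice, Reims, Rennes, Strasbourg, Toulouse}.
That's 1 component.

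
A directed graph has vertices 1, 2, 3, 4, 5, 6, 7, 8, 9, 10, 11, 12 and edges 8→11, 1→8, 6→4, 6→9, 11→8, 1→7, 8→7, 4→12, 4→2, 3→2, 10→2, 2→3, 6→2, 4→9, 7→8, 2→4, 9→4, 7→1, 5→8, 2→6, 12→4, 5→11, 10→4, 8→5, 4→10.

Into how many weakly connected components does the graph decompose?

2

From 1: component {1, 5, 7, 8, 11}.
From 2: component {2, 3, 4, 6, 9, 10, 12}.
That's 2 components.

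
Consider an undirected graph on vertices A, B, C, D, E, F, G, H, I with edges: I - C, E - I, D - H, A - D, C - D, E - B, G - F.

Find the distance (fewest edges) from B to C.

Distance 0: B.
Distance 1: E.
Distance 2: I.
Distance 3: C — contains C.

3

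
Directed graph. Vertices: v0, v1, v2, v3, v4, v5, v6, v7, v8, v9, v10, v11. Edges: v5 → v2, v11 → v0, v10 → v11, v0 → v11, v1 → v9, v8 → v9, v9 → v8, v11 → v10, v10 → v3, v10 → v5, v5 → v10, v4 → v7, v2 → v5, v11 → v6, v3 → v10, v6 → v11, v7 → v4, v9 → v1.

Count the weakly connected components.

3

From v0: component {v0, v2, v3, v5, v6, v10, v11}.
From v1: component {v1, v8, v9}.
From v4: component {v4, v7}.
That's 3 components.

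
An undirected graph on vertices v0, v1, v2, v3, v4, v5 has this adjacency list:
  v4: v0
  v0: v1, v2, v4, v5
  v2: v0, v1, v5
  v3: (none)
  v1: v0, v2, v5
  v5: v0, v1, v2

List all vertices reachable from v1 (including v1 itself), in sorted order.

v0, v1, v2, v4, v5

Start at v1.
Its neighbours: v0, v2, v5.
Then their neighbours: v4.
Nothing further is reachable.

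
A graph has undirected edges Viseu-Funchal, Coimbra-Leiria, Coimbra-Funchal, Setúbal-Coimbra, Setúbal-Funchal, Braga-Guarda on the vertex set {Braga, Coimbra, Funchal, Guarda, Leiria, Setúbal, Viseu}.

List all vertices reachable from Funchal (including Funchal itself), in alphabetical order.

Start at Funchal.
Its neighbours: Coimbra, Setúbal, Viseu.
Then their neighbours: Leiria.
Nothing further is reachable.

Coimbra, Funchal, Leiria, Setúbal, Viseu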